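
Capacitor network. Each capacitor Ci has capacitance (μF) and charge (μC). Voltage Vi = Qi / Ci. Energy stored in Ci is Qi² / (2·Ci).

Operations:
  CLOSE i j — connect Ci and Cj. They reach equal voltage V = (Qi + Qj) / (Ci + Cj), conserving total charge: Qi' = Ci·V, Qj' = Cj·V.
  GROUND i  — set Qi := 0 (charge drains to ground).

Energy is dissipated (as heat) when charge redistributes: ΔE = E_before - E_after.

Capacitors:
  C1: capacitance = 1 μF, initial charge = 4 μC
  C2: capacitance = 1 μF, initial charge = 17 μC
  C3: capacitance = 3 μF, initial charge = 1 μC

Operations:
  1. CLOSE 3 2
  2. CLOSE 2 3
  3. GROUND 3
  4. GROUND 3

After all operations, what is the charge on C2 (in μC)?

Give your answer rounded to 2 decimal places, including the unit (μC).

Answer: 4.50 μC

Derivation:
Initial: C1(1μF, Q=4μC, V=4.00V), C2(1μF, Q=17μC, V=17.00V), C3(3μF, Q=1μC, V=0.33V)
Op 1: CLOSE 3-2: Q_total=18.00, C_total=4.00, V=4.50; Q3=13.50, Q2=4.50; dissipated=104.167
Op 2: CLOSE 2-3: Q_total=18.00, C_total=4.00, V=4.50; Q2=4.50, Q3=13.50; dissipated=0.000
Op 3: GROUND 3: Q3=0; energy lost=30.375
Op 4: GROUND 3: Q3=0; energy lost=0.000
Final charges: Q1=4.00, Q2=4.50, Q3=0.00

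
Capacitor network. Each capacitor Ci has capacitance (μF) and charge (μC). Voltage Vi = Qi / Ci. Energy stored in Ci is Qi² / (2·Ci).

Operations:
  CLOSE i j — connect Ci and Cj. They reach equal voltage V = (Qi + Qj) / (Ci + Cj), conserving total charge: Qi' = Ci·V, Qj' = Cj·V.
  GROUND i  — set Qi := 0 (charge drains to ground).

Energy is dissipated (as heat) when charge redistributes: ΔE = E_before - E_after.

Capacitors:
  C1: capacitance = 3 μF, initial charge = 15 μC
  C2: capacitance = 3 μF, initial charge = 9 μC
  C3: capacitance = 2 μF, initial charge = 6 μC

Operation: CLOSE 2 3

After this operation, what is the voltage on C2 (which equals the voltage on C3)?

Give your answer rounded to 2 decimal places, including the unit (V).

Initial: C1(3μF, Q=15μC, V=5.00V), C2(3μF, Q=9μC, V=3.00V), C3(2μF, Q=6μC, V=3.00V)
Op 1: CLOSE 2-3: Q_total=15.00, C_total=5.00, V=3.00; Q2=9.00, Q3=6.00; dissipated=0.000

Answer: 3.00 V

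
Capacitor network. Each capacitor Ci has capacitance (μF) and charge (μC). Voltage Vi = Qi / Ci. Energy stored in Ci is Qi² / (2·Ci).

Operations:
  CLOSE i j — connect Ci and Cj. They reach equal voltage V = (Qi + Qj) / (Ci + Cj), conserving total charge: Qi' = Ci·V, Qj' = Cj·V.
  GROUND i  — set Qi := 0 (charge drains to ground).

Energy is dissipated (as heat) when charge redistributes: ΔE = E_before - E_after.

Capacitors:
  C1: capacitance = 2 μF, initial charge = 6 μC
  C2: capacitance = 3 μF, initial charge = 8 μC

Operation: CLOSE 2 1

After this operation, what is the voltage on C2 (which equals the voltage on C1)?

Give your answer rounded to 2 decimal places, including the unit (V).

Answer: 2.80 V

Derivation:
Initial: C1(2μF, Q=6μC, V=3.00V), C2(3μF, Q=8μC, V=2.67V)
Op 1: CLOSE 2-1: Q_total=14.00, C_total=5.00, V=2.80; Q2=8.40, Q1=5.60; dissipated=0.067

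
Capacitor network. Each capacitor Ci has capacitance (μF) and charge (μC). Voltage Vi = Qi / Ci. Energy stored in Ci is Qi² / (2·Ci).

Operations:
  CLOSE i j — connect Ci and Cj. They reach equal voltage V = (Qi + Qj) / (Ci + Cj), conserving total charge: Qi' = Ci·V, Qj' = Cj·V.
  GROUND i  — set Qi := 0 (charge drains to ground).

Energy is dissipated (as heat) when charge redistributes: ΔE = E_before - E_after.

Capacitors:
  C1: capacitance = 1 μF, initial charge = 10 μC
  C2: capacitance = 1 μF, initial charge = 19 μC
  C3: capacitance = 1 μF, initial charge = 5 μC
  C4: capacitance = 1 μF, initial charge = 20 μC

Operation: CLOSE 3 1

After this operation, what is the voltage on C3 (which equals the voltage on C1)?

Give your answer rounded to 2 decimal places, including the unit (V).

Answer: 7.50 V

Derivation:
Initial: C1(1μF, Q=10μC, V=10.00V), C2(1μF, Q=19μC, V=19.00V), C3(1μF, Q=5μC, V=5.00V), C4(1μF, Q=20μC, V=20.00V)
Op 1: CLOSE 3-1: Q_total=15.00, C_total=2.00, V=7.50; Q3=7.50, Q1=7.50; dissipated=6.250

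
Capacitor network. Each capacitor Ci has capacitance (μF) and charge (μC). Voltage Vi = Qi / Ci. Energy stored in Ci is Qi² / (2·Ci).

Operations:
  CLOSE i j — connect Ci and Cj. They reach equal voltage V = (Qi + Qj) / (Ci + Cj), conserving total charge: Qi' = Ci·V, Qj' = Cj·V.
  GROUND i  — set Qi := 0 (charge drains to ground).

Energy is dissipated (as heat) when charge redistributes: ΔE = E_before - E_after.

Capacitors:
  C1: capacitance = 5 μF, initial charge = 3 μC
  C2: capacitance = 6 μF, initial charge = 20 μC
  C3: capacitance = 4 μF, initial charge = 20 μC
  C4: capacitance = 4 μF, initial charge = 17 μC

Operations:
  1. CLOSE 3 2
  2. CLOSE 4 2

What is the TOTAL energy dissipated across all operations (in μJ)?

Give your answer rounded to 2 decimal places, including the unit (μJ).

Initial: C1(5μF, Q=3μC, V=0.60V), C2(6μF, Q=20μC, V=3.33V), C3(4μF, Q=20μC, V=5.00V), C4(4μF, Q=17μC, V=4.25V)
Op 1: CLOSE 3-2: Q_total=40.00, C_total=10.00, V=4.00; Q3=16.00, Q2=24.00; dissipated=3.333
Op 2: CLOSE 4-2: Q_total=41.00, C_total=10.00, V=4.10; Q4=16.40, Q2=24.60; dissipated=0.075
Total dissipated: 3.408 μJ

Answer: 3.41 μJ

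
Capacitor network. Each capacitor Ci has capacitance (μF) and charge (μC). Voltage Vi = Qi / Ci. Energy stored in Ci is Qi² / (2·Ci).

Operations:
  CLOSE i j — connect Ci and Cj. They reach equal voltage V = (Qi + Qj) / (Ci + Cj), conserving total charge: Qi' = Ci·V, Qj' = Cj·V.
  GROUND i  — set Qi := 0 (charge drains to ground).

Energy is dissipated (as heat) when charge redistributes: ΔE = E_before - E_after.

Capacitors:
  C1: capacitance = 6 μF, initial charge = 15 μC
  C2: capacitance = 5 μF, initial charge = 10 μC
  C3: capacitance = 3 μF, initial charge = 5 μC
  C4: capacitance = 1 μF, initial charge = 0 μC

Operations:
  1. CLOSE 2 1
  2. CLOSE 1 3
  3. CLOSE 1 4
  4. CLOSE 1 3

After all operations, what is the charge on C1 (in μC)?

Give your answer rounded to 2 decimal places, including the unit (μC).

Answer: 11.24 μC

Derivation:
Initial: C1(6μF, Q=15μC, V=2.50V), C2(5μF, Q=10μC, V=2.00V), C3(3μF, Q=5μC, V=1.67V), C4(1μF, Q=0μC, V=0.00V)
Op 1: CLOSE 2-1: Q_total=25.00, C_total=11.00, V=2.27; Q2=11.36, Q1=13.64; dissipated=0.341
Op 2: CLOSE 1-3: Q_total=18.64, C_total=9.00, V=2.07; Q1=12.42, Q3=6.21; dissipated=0.367
Op 3: CLOSE 1-4: Q_total=12.42, C_total=7.00, V=1.77; Q1=10.65, Q4=1.77; dissipated=1.838
Op 4: CLOSE 1-3: Q_total=16.86, C_total=9.00, V=1.87; Q1=11.24, Q3=5.62; dissipated=0.088
Final charges: Q1=11.24, Q2=11.36, Q3=5.62, Q4=1.77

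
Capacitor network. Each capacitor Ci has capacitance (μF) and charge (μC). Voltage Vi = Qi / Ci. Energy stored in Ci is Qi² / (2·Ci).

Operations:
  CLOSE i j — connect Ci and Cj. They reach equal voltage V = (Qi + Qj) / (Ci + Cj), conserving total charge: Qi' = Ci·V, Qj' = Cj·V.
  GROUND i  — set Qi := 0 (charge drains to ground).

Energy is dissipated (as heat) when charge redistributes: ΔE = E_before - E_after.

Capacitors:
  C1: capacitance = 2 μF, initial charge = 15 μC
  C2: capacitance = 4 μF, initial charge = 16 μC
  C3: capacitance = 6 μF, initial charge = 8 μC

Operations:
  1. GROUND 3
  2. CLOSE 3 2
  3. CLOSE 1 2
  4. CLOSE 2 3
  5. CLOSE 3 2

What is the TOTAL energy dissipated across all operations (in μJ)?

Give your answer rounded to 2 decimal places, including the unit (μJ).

Answer: 52.38 μJ

Derivation:
Initial: C1(2μF, Q=15μC, V=7.50V), C2(4μF, Q=16μC, V=4.00V), C3(6μF, Q=8μC, V=1.33V)
Op 1: GROUND 3: Q3=0; energy lost=5.333
Op 2: CLOSE 3-2: Q_total=16.00, C_total=10.00, V=1.60; Q3=9.60, Q2=6.40; dissipated=19.200
Op 3: CLOSE 1-2: Q_total=21.40, C_total=6.00, V=3.57; Q1=7.13, Q2=14.27; dissipated=23.207
Op 4: CLOSE 2-3: Q_total=23.87, C_total=10.00, V=2.39; Q2=9.55, Q3=14.32; dissipated=4.641
Op 5: CLOSE 3-2: Q_total=23.87, C_total=10.00, V=2.39; Q3=14.32, Q2=9.55; dissipated=0.000
Total dissipated: 52.381 μJ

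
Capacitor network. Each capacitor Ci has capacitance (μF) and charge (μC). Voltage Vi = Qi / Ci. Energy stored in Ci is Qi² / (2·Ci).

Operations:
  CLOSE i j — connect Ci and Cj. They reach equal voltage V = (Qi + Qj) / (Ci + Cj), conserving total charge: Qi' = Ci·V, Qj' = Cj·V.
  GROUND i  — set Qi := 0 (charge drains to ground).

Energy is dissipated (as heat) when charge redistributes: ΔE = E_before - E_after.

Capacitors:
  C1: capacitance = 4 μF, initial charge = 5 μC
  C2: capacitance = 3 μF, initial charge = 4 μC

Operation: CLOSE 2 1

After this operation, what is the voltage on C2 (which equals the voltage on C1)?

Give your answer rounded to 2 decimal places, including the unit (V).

Answer: 1.29 V

Derivation:
Initial: C1(4μF, Q=5μC, V=1.25V), C2(3μF, Q=4μC, V=1.33V)
Op 1: CLOSE 2-1: Q_total=9.00, C_total=7.00, V=1.29; Q2=3.86, Q1=5.14; dissipated=0.006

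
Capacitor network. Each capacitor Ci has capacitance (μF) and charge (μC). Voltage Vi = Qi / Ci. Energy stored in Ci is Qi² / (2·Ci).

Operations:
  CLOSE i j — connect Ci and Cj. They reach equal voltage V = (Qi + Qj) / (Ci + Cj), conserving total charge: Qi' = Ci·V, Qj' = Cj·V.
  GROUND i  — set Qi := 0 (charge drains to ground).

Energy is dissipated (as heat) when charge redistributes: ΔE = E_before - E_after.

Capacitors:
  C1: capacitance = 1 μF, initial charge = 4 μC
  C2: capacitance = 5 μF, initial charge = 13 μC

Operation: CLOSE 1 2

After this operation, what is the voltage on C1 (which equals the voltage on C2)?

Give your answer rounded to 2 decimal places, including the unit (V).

Initial: C1(1μF, Q=4μC, V=4.00V), C2(5μF, Q=13μC, V=2.60V)
Op 1: CLOSE 1-2: Q_total=17.00, C_total=6.00, V=2.83; Q1=2.83, Q2=14.17; dissipated=0.817

Answer: 2.83 V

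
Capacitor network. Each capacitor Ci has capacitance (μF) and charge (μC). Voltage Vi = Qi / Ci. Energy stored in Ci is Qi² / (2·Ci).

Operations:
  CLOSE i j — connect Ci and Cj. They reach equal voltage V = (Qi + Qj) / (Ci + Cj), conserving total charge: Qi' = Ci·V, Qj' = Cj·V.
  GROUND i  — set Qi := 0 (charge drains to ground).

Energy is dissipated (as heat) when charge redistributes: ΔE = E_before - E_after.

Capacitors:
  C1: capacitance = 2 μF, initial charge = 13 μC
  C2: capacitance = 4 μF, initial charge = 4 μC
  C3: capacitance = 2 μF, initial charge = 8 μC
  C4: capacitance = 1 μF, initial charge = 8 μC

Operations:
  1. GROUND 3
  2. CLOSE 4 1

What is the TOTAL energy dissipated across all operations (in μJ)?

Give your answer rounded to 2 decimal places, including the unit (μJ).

Initial: C1(2μF, Q=13μC, V=6.50V), C2(4μF, Q=4μC, V=1.00V), C3(2μF, Q=8μC, V=4.00V), C4(1μF, Q=8μC, V=8.00V)
Op 1: GROUND 3: Q3=0; energy lost=16.000
Op 2: CLOSE 4-1: Q_total=21.00, C_total=3.00, V=7.00; Q4=7.00, Q1=14.00; dissipated=0.750
Total dissipated: 16.750 μJ

Answer: 16.75 μJ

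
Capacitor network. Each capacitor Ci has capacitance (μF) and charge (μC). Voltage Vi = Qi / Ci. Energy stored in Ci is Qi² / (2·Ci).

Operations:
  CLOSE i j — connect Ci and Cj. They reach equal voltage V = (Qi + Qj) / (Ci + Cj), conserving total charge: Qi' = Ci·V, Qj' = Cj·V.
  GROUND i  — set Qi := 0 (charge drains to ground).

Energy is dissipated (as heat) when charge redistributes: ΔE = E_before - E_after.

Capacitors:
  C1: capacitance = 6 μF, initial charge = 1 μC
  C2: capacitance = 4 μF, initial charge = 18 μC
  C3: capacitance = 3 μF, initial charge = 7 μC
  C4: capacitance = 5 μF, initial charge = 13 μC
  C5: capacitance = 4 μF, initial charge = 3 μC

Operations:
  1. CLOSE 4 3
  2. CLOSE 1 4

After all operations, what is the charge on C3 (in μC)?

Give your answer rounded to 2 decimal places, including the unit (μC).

Initial: C1(6μF, Q=1μC, V=0.17V), C2(4μF, Q=18μC, V=4.50V), C3(3μF, Q=7μC, V=2.33V), C4(5μF, Q=13μC, V=2.60V), C5(4μF, Q=3μC, V=0.75V)
Op 1: CLOSE 4-3: Q_total=20.00, C_total=8.00, V=2.50; Q4=12.50, Q3=7.50; dissipated=0.067
Op 2: CLOSE 1-4: Q_total=13.50, C_total=11.00, V=1.23; Q1=7.36, Q4=6.14; dissipated=7.424
Final charges: Q1=7.36, Q2=18.00, Q3=7.50, Q4=6.14, Q5=3.00

Answer: 7.50 μC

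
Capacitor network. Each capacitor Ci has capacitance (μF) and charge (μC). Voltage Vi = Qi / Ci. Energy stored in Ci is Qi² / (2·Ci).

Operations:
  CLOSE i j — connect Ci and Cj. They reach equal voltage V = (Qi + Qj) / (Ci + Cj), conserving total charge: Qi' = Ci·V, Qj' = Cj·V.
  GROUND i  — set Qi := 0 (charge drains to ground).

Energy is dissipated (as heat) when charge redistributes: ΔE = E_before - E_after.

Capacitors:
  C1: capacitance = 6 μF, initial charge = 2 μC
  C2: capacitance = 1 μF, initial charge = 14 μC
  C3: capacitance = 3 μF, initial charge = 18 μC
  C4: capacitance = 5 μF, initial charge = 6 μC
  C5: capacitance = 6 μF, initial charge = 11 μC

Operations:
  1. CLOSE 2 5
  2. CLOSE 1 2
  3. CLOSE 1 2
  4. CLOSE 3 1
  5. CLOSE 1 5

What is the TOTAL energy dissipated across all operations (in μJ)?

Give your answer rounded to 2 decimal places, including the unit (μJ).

Answer: 96.64 μJ

Derivation:
Initial: C1(6μF, Q=2μC, V=0.33V), C2(1μF, Q=14μC, V=14.00V), C3(3μF, Q=18μC, V=6.00V), C4(5μF, Q=6μC, V=1.20V), C5(6μF, Q=11μC, V=1.83V)
Op 1: CLOSE 2-5: Q_total=25.00, C_total=7.00, V=3.57; Q2=3.57, Q5=21.43; dissipated=63.440
Op 2: CLOSE 1-2: Q_total=5.57, C_total=7.00, V=0.80; Q1=4.78, Q2=0.80; dissipated=4.494
Op 3: CLOSE 1-2: Q_total=5.57, C_total=7.00, V=0.80; Q1=4.78, Q2=0.80; dissipated=0.000
Op 4: CLOSE 3-1: Q_total=22.78, C_total=9.00, V=2.53; Q3=7.59, Q1=15.18; dissipated=27.082
Op 5: CLOSE 1-5: Q_total=36.61, C_total=12.00, V=3.05; Q1=18.31, Q5=18.31; dissipated=1.625
Total dissipated: 96.642 μJ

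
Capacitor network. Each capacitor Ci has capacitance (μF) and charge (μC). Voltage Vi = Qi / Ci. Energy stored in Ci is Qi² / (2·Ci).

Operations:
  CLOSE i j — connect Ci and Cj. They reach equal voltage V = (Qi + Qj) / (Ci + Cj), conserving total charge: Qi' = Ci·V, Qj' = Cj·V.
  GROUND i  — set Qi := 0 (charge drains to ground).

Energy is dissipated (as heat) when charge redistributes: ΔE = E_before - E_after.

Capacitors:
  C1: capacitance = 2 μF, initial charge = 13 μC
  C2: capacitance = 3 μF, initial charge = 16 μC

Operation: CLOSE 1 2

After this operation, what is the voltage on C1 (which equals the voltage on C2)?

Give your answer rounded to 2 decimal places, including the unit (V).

Initial: C1(2μF, Q=13μC, V=6.50V), C2(3μF, Q=16μC, V=5.33V)
Op 1: CLOSE 1-2: Q_total=29.00, C_total=5.00, V=5.80; Q1=11.60, Q2=17.40; dissipated=0.817

Answer: 5.80 V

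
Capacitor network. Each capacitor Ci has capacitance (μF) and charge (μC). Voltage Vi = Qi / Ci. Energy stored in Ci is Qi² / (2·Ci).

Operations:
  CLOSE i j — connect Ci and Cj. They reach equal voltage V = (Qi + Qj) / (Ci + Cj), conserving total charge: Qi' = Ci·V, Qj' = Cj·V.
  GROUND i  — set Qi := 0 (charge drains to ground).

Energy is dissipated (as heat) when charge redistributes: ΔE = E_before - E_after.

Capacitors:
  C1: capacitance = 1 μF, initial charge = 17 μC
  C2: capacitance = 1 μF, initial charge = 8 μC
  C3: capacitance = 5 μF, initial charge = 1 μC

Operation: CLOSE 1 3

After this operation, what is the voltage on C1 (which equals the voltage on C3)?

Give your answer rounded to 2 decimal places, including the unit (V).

Answer: 3.00 V

Derivation:
Initial: C1(1μF, Q=17μC, V=17.00V), C2(1μF, Q=8μC, V=8.00V), C3(5μF, Q=1μC, V=0.20V)
Op 1: CLOSE 1-3: Q_total=18.00, C_total=6.00, V=3.00; Q1=3.00, Q3=15.00; dissipated=117.600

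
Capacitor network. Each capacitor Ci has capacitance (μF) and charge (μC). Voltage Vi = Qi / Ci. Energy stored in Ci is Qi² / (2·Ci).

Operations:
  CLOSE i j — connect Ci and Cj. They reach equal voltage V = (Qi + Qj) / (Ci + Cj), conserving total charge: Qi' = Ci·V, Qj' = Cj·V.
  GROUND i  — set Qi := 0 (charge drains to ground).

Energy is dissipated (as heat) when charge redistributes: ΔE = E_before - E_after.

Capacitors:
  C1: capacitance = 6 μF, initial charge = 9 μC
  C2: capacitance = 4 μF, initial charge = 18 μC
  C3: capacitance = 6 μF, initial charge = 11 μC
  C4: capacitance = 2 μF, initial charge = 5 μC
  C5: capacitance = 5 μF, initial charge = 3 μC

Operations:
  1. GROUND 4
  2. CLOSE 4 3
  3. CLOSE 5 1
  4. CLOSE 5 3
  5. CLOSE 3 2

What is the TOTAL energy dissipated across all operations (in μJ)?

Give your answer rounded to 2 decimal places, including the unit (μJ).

Answer: 22.69 μJ

Derivation:
Initial: C1(6μF, Q=9μC, V=1.50V), C2(4μF, Q=18μC, V=4.50V), C3(6μF, Q=11μC, V=1.83V), C4(2μF, Q=5μC, V=2.50V), C5(5μF, Q=3μC, V=0.60V)
Op 1: GROUND 4: Q4=0; energy lost=6.250
Op 2: CLOSE 4-3: Q_total=11.00, C_total=8.00, V=1.38; Q4=2.75, Q3=8.25; dissipated=2.521
Op 3: CLOSE 5-1: Q_total=12.00, C_total=11.00, V=1.09; Q5=5.45, Q1=6.55; dissipated=1.105
Op 4: CLOSE 5-3: Q_total=13.70, C_total=11.00, V=1.25; Q5=6.23, Q3=7.48; dissipated=0.110
Op 5: CLOSE 3-2: Q_total=25.48, C_total=10.00, V=2.55; Q3=15.29, Q2=10.19; dissipated=12.707
Total dissipated: 22.693 μJ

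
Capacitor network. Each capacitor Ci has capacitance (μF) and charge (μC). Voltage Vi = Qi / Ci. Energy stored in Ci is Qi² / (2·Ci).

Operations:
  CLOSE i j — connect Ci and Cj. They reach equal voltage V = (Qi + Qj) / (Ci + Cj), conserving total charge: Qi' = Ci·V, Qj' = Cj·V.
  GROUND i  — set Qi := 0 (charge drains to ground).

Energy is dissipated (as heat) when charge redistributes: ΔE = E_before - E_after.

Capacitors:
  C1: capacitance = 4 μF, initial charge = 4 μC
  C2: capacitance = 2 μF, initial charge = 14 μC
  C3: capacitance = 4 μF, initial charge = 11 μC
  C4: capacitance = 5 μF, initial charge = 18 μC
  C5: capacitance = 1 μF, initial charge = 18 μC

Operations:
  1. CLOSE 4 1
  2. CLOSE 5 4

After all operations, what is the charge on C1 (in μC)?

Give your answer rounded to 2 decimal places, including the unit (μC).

Answer: 9.78 μC

Derivation:
Initial: C1(4μF, Q=4μC, V=1.00V), C2(2μF, Q=14μC, V=7.00V), C3(4μF, Q=11μC, V=2.75V), C4(5μF, Q=18μC, V=3.60V), C5(1μF, Q=18μC, V=18.00V)
Op 1: CLOSE 4-1: Q_total=22.00, C_total=9.00, V=2.44; Q4=12.22, Q1=9.78; dissipated=7.511
Op 2: CLOSE 5-4: Q_total=30.22, C_total=6.00, V=5.04; Q5=5.04, Q4=25.19; dissipated=100.823
Final charges: Q1=9.78, Q2=14.00, Q3=11.00, Q4=25.19, Q5=5.04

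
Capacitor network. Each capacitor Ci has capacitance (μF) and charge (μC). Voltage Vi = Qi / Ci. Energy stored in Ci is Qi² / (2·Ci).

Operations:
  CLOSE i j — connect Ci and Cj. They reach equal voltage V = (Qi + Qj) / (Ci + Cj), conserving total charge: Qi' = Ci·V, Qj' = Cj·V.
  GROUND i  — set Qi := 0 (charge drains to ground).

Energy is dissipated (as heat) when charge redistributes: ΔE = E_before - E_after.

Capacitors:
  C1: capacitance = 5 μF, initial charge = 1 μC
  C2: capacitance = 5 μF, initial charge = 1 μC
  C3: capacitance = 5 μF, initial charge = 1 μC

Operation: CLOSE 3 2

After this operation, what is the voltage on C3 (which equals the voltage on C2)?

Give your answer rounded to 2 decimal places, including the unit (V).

Answer: 0.20 V

Derivation:
Initial: C1(5μF, Q=1μC, V=0.20V), C2(5μF, Q=1μC, V=0.20V), C3(5μF, Q=1μC, V=0.20V)
Op 1: CLOSE 3-2: Q_total=2.00, C_total=10.00, V=0.20; Q3=1.00, Q2=1.00; dissipated=0.000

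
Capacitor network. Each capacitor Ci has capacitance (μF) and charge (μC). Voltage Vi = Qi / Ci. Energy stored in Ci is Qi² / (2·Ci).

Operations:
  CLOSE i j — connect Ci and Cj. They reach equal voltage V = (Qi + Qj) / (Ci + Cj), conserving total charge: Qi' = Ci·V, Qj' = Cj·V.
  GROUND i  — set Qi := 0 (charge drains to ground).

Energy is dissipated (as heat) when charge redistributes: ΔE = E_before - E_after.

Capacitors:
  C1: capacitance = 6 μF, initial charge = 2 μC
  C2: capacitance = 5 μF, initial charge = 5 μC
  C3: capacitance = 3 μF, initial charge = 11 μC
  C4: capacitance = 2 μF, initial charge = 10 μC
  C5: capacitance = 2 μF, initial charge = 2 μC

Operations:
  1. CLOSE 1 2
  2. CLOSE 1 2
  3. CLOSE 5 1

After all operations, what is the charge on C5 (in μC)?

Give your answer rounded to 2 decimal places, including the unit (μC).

Answer: 1.45 μC

Derivation:
Initial: C1(6μF, Q=2μC, V=0.33V), C2(5μF, Q=5μC, V=1.00V), C3(3μF, Q=11μC, V=3.67V), C4(2μF, Q=10μC, V=5.00V), C5(2μF, Q=2μC, V=1.00V)
Op 1: CLOSE 1-2: Q_total=7.00, C_total=11.00, V=0.64; Q1=3.82, Q2=3.18; dissipated=0.606
Op 2: CLOSE 1-2: Q_total=7.00, C_total=11.00, V=0.64; Q1=3.82, Q2=3.18; dissipated=0.000
Op 3: CLOSE 5-1: Q_total=5.82, C_total=8.00, V=0.73; Q5=1.45, Q1=4.36; dissipated=0.099
Final charges: Q1=4.36, Q2=3.18, Q3=11.00, Q4=10.00, Q5=1.45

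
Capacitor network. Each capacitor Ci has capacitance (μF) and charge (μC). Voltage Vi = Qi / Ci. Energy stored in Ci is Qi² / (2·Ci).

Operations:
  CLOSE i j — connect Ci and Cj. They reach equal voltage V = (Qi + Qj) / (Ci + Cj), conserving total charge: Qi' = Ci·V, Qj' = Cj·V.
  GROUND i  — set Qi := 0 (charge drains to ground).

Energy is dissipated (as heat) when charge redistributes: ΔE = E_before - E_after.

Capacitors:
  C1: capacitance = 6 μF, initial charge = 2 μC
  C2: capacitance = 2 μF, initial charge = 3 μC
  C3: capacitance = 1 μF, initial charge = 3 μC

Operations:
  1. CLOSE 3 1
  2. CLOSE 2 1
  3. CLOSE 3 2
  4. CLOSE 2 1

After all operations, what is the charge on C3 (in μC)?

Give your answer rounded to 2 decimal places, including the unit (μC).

Answer: 0.85 μC

Derivation:
Initial: C1(6μF, Q=2μC, V=0.33V), C2(2μF, Q=3μC, V=1.50V), C3(1μF, Q=3μC, V=3.00V)
Op 1: CLOSE 3-1: Q_total=5.00, C_total=7.00, V=0.71; Q3=0.71, Q1=4.29; dissipated=3.048
Op 2: CLOSE 2-1: Q_total=7.29, C_total=8.00, V=0.91; Q2=1.82, Q1=5.46; dissipated=0.463
Op 3: CLOSE 3-2: Q_total=2.54, C_total=3.00, V=0.85; Q3=0.85, Q2=1.69; dissipated=0.013
Op 4: CLOSE 2-1: Q_total=7.15, C_total=8.00, V=0.89; Q2=1.79, Q1=5.37; dissipated=0.003
Final charges: Q1=5.37, Q2=1.79, Q3=0.85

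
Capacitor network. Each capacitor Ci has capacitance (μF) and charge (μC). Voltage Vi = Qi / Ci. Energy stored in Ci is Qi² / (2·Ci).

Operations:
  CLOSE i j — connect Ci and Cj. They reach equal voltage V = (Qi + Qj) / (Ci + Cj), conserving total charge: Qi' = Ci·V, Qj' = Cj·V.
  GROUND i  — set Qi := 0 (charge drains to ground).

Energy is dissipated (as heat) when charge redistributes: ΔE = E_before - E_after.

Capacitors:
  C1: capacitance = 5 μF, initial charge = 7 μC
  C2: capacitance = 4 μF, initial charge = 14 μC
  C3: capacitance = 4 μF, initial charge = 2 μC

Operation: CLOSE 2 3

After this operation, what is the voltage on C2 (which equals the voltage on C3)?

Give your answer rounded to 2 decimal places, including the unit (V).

Answer: 2.00 V

Derivation:
Initial: C1(5μF, Q=7μC, V=1.40V), C2(4μF, Q=14μC, V=3.50V), C3(4μF, Q=2μC, V=0.50V)
Op 1: CLOSE 2-3: Q_total=16.00, C_total=8.00, V=2.00; Q2=8.00, Q3=8.00; dissipated=9.000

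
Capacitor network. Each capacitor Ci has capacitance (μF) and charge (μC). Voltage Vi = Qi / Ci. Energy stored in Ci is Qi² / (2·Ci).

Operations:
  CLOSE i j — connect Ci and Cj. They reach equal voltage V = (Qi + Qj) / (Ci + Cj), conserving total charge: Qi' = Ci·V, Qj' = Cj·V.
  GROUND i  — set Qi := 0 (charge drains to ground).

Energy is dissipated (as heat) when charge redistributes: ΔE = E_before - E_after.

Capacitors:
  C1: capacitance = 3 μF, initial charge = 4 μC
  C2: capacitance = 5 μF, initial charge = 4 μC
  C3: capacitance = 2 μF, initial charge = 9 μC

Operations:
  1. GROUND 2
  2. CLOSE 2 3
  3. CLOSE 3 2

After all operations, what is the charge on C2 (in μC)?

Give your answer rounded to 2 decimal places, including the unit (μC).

Initial: C1(3μF, Q=4μC, V=1.33V), C2(5μF, Q=4μC, V=0.80V), C3(2μF, Q=9μC, V=4.50V)
Op 1: GROUND 2: Q2=0; energy lost=1.600
Op 2: CLOSE 2-3: Q_total=9.00, C_total=7.00, V=1.29; Q2=6.43, Q3=2.57; dissipated=14.464
Op 3: CLOSE 3-2: Q_total=9.00, C_total=7.00, V=1.29; Q3=2.57, Q2=6.43; dissipated=0.000
Final charges: Q1=4.00, Q2=6.43, Q3=2.57

Answer: 6.43 μC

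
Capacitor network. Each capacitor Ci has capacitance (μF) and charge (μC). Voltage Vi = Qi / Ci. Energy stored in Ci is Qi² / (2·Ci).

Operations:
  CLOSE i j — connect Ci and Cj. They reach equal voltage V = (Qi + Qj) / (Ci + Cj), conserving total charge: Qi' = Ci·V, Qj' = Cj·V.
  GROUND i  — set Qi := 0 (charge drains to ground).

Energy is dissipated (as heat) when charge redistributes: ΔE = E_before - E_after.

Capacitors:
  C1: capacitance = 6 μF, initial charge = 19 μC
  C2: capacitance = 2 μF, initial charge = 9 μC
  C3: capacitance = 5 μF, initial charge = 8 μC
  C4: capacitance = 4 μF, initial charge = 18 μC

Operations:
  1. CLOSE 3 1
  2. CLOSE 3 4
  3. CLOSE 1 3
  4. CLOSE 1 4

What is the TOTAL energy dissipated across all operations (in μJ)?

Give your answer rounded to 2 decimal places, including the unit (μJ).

Initial: C1(6μF, Q=19μC, V=3.17V), C2(2μF, Q=9μC, V=4.50V), C3(5μF, Q=8μC, V=1.60V), C4(4μF, Q=18μC, V=4.50V)
Op 1: CLOSE 3-1: Q_total=27.00, C_total=11.00, V=2.45; Q3=12.27, Q1=14.73; dissipated=3.347
Op 2: CLOSE 3-4: Q_total=30.27, C_total=9.00, V=3.36; Q3=16.82, Q4=13.45; dissipated=4.649
Op 3: CLOSE 1-3: Q_total=31.55, C_total=11.00, V=2.87; Q1=17.21, Q3=14.34; dissipated=1.127
Op 4: CLOSE 1-4: Q_total=30.66, C_total=10.00, V=3.07; Q1=18.40, Q4=12.26; dissipated=0.295
Total dissipated: 9.418 μJ

Answer: 9.42 μJ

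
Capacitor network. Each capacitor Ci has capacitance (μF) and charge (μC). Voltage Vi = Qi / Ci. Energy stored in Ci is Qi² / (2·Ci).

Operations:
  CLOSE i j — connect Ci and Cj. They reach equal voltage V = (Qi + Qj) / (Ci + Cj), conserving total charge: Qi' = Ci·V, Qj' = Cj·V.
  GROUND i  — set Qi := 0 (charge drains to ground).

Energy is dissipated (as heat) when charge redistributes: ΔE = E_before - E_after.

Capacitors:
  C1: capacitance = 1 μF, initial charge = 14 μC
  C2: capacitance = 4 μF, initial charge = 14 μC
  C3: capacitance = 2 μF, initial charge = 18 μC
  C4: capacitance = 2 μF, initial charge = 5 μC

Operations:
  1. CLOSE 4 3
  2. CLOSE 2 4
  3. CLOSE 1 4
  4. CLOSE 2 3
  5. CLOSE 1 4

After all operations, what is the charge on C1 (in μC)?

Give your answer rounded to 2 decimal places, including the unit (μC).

Initial: C1(1μF, Q=14μC, V=14.00V), C2(4μF, Q=14μC, V=3.50V), C3(2μF, Q=18μC, V=9.00V), C4(2μF, Q=5μC, V=2.50V)
Op 1: CLOSE 4-3: Q_total=23.00, C_total=4.00, V=5.75; Q4=11.50, Q3=11.50; dissipated=21.125
Op 2: CLOSE 2-4: Q_total=25.50, C_total=6.00, V=4.25; Q2=17.00, Q4=8.50; dissipated=3.375
Op 3: CLOSE 1-4: Q_total=22.50, C_total=3.00, V=7.50; Q1=7.50, Q4=15.00; dissipated=31.688
Op 4: CLOSE 2-3: Q_total=28.50, C_total=6.00, V=4.75; Q2=19.00, Q3=9.50; dissipated=1.500
Op 5: CLOSE 1-4: Q_total=22.50, C_total=3.00, V=7.50; Q1=7.50, Q4=15.00; dissipated=0.000
Final charges: Q1=7.50, Q2=19.00, Q3=9.50, Q4=15.00

Answer: 7.50 μC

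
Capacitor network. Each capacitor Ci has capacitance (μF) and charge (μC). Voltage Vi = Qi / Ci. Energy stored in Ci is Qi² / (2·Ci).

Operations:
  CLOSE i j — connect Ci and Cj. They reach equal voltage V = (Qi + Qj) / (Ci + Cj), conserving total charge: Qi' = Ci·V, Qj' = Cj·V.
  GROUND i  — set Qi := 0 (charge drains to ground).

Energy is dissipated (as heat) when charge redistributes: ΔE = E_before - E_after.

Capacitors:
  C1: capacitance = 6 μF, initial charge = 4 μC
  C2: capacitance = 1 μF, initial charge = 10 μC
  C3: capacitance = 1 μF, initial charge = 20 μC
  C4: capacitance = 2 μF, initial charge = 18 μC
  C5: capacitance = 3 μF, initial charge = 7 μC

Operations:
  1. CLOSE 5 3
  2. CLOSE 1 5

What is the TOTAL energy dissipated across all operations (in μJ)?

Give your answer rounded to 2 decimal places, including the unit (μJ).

Initial: C1(6μF, Q=4μC, V=0.67V), C2(1μF, Q=10μC, V=10.00V), C3(1μF, Q=20μC, V=20.00V), C4(2μF, Q=18μC, V=9.00V), C5(3μF, Q=7μC, V=2.33V)
Op 1: CLOSE 5-3: Q_total=27.00, C_total=4.00, V=6.75; Q5=20.25, Q3=6.75; dissipated=117.042
Op 2: CLOSE 1-5: Q_total=24.25, C_total=9.00, V=2.69; Q1=16.17, Q5=8.08; dissipated=37.007
Total dissipated: 154.049 μJ

Answer: 154.05 μJ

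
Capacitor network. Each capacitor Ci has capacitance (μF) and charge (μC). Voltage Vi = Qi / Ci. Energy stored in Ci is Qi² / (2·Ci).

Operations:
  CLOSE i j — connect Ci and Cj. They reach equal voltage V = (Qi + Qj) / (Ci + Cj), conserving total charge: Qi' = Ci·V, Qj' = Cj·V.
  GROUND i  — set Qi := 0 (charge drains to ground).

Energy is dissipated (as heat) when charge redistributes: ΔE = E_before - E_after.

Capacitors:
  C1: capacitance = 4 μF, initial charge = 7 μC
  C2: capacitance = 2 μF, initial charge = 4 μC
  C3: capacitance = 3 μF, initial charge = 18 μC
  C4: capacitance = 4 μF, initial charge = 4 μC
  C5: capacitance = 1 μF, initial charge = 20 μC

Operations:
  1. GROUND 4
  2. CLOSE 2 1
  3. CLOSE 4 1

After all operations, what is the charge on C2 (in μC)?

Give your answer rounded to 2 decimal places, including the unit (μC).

Initial: C1(4μF, Q=7μC, V=1.75V), C2(2μF, Q=4μC, V=2.00V), C3(3μF, Q=18μC, V=6.00V), C4(4μF, Q=4μC, V=1.00V), C5(1μF, Q=20μC, V=20.00V)
Op 1: GROUND 4: Q4=0; energy lost=2.000
Op 2: CLOSE 2-1: Q_total=11.00, C_total=6.00, V=1.83; Q2=3.67, Q1=7.33; dissipated=0.042
Op 3: CLOSE 4-1: Q_total=7.33, C_total=8.00, V=0.92; Q4=3.67, Q1=3.67; dissipated=3.361
Final charges: Q1=3.67, Q2=3.67, Q3=18.00, Q4=3.67, Q5=20.00

Answer: 3.67 μC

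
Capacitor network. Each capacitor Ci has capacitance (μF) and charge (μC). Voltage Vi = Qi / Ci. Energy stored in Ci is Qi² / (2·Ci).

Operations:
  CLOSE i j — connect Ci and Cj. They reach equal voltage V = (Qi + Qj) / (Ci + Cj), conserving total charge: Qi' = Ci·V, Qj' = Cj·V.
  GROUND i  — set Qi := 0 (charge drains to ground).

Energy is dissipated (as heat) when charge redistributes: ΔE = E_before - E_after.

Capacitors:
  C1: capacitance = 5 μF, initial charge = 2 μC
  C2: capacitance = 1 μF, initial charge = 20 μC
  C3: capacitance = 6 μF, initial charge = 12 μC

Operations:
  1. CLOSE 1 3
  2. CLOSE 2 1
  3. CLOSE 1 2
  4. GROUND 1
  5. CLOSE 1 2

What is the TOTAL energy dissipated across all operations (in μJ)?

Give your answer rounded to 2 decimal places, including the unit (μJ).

Answer: 205.93 μJ

Derivation:
Initial: C1(5μF, Q=2μC, V=0.40V), C2(1μF, Q=20μC, V=20.00V), C3(6μF, Q=12μC, V=2.00V)
Op 1: CLOSE 1-3: Q_total=14.00, C_total=11.00, V=1.27; Q1=6.36, Q3=7.64; dissipated=3.491
Op 2: CLOSE 2-1: Q_total=26.36, C_total=6.00, V=4.39; Q2=4.39, Q1=21.97; dissipated=146.129
Op 3: CLOSE 1-2: Q_total=26.36, C_total=6.00, V=4.39; Q1=21.97, Q2=4.39; dissipated=0.000
Op 4: GROUND 1: Q1=0; energy lost=48.267
Op 5: CLOSE 1-2: Q_total=4.39, C_total=6.00, V=0.73; Q1=3.66, Q2=0.73; dissipated=8.044
Total dissipated: 205.932 μJ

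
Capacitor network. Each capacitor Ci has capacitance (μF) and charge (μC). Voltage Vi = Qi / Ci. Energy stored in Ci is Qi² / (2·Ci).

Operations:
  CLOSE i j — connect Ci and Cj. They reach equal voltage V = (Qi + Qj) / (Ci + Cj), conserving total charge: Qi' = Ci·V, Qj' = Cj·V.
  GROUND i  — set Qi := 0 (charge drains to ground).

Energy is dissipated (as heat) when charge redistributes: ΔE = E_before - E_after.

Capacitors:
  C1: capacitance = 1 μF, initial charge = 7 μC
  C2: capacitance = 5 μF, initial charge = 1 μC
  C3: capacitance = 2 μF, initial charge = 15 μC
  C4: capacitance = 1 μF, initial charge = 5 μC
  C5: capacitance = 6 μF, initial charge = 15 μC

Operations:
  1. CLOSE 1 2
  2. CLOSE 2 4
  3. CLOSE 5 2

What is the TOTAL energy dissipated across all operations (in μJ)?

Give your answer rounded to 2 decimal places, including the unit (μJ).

Initial: C1(1μF, Q=7μC, V=7.00V), C2(5μF, Q=1μC, V=0.20V), C3(2μF, Q=15μC, V=7.50V), C4(1μF, Q=5μC, V=5.00V), C5(6μF, Q=15μC, V=2.50V)
Op 1: CLOSE 1-2: Q_total=8.00, C_total=6.00, V=1.33; Q1=1.33, Q2=6.67; dissipated=19.267
Op 2: CLOSE 2-4: Q_total=11.67, C_total=6.00, V=1.94; Q2=9.72, Q4=1.94; dissipated=5.602
Op 3: CLOSE 5-2: Q_total=24.72, C_total=11.00, V=2.25; Q5=13.48, Q2=11.24; dissipated=0.421
Total dissipated: 25.289 μJ

Answer: 25.29 μJ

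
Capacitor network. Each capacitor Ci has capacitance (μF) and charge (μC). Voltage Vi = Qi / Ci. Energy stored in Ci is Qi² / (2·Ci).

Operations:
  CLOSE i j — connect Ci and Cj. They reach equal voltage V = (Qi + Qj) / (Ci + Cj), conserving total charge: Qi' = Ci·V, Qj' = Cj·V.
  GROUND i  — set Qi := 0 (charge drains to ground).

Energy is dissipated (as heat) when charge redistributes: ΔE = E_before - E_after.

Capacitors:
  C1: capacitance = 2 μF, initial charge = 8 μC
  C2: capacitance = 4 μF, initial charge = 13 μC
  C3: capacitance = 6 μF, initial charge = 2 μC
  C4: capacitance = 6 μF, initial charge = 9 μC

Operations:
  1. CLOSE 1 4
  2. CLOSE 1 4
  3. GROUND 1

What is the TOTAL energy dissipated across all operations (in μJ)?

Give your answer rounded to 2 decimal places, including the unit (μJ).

Initial: C1(2μF, Q=8μC, V=4.00V), C2(4μF, Q=13μC, V=3.25V), C3(6μF, Q=2μC, V=0.33V), C4(6μF, Q=9μC, V=1.50V)
Op 1: CLOSE 1-4: Q_total=17.00, C_total=8.00, V=2.12; Q1=4.25, Q4=12.75; dissipated=4.688
Op 2: CLOSE 1-4: Q_total=17.00, C_total=8.00, V=2.12; Q1=4.25, Q4=12.75; dissipated=0.000
Op 3: GROUND 1: Q1=0; energy lost=4.516
Total dissipated: 9.203 μJ

Answer: 9.20 μJ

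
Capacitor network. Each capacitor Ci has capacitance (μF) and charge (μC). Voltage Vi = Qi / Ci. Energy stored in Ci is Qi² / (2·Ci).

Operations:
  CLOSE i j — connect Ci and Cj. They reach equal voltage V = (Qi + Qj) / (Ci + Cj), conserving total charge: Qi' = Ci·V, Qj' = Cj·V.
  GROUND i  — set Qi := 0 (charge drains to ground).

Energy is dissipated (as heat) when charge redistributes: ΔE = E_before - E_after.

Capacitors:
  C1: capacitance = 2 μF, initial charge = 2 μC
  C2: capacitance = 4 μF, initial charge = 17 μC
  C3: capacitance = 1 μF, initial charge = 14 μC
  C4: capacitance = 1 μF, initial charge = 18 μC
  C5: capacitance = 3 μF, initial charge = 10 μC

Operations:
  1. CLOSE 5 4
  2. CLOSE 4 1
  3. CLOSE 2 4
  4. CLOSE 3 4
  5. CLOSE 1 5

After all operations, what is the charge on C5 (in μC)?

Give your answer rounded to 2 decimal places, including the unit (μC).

Answer: 16.20 μC

Derivation:
Initial: C1(2μF, Q=2μC, V=1.00V), C2(4μF, Q=17μC, V=4.25V), C3(1μF, Q=14μC, V=14.00V), C4(1μF, Q=18μC, V=18.00V), C5(3μF, Q=10μC, V=3.33V)
Op 1: CLOSE 5-4: Q_total=28.00, C_total=4.00, V=7.00; Q5=21.00, Q4=7.00; dissipated=80.667
Op 2: CLOSE 4-1: Q_total=9.00, C_total=3.00, V=3.00; Q4=3.00, Q1=6.00; dissipated=12.000
Op 3: CLOSE 2-4: Q_total=20.00, C_total=5.00, V=4.00; Q2=16.00, Q4=4.00; dissipated=0.625
Op 4: CLOSE 3-4: Q_total=18.00, C_total=2.00, V=9.00; Q3=9.00, Q4=9.00; dissipated=25.000
Op 5: CLOSE 1-5: Q_total=27.00, C_total=5.00, V=5.40; Q1=10.80, Q5=16.20; dissipated=9.600
Final charges: Q1=10.80, Q2=16.00, Q3=9.00, Q4=9.00, Q5=16.20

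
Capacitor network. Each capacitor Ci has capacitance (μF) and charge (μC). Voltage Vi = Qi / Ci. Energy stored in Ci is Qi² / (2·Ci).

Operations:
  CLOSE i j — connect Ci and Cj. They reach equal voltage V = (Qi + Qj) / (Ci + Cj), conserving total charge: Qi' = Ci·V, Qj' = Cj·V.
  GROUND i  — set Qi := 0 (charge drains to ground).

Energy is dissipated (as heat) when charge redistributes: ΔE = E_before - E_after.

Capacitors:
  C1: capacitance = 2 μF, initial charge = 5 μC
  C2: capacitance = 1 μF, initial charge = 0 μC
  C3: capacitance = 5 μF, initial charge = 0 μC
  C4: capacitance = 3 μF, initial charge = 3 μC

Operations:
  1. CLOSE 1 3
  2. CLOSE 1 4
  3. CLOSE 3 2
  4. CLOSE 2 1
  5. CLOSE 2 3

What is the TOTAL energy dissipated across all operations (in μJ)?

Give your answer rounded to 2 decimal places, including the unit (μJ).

Answer: 4.77 μJ

Derivation:
Initial: C1(2μF, Q=5μC, V=2.50V), C2(1μF, Q=0μC, V=0.00V), C3(5μF, Q=0μC, V=0.00V), C4(3μF, Q=3μC, V=1.00V)
Op 1: CLOSE 1-3: Q_total=5.00, C_total=7.00, V=0.71; Q1=1.43, Q3=3.57; dissipated=4.464
Op 2: CLOSE 1-4: Q_total=4.43, C_total=5.00, V=0.89; Q1=1.77, Q4=2.66; dissipated=0.049
Op 3: CLOSE 3-2: Q_total=3.57, C_total=6.00, V=0.60; Q3=2.98, Q2=0.60; dissipated=0.213
Op 4: CLOSE 2-1: Q_total=2.37, C_total=3.00, V=0.79; Q2=0.79, Q1=1.58; dissipated=0.028
Op 5: CLOSE 2-3: Q_total=3.77, C_total=6.00, V=0.63; Q2=0.63, Q3=3.14; dissipated=0.016
Total dissipated: 4.770 μJ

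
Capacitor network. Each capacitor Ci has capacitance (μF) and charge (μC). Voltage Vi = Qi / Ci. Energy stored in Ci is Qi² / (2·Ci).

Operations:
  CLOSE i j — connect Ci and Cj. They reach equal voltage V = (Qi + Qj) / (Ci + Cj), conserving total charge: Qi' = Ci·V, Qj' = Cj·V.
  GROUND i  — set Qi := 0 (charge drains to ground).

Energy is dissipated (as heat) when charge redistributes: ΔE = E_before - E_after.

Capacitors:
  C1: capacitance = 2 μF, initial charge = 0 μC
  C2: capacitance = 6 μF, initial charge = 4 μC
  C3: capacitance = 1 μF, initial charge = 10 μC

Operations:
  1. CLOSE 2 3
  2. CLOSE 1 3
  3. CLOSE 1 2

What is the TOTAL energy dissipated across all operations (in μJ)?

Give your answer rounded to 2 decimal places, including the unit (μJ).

Answer: 40.00 μJ

Derivation:
Initial: C1(2μF, Q=0μC, V=0.00V), C2(6μF, Q=4μC, V=0.67V), C3(1μF, Q=10μC, V=10.00V)
Op 1: CLOSE 2-3: Q_total=14.00, C_total=7.00, V=2.00; Q2=12.00, Q3=2.00; dissipated=37.333
Op 2: CLOSE 1-3: Q_total=2.00, C_total=3.00, V=0.67; Q1=1.33, Q3=0.67; dissipated=1.333
Op 3: CLOSE 1-2: Q_total=13.33, C_total=8.00, V=1.67; Q1=3.33, Q2=10.00; dissipated=1.333
Total dissipated: 40.000 μJ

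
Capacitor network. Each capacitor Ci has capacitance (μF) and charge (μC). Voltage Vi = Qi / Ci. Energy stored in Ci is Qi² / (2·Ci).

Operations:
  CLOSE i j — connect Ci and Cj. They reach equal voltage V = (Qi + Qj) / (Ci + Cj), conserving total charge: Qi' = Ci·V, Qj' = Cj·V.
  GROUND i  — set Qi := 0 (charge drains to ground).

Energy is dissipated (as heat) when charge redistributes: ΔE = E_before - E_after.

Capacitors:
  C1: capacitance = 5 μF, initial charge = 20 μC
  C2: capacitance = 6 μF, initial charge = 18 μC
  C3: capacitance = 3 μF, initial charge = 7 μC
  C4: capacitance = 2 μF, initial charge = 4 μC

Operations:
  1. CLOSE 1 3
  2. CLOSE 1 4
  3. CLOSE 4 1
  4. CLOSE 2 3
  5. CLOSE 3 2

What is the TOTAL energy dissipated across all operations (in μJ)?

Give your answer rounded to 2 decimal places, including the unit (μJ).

Initial: C1(5μF, Q=20μC, V=4.00V), C2(6μF, Q=18μC, V=3.00V), C3(3μF, Q=7μC, V=2.33V), C4(2μF, Q=4μC, V=2.00V)
Op 1: CLOSE 1-3: Q_total=27.00, C_total=8.00, V=3.38; Q1=16.88, Q3=10.12; dissipated=2.604
Op 2: CLOSE 1-4: Q_total=20.88, C_total=7.00, V=2.98; Q1=14.91, Q4=5.96; dissipated=1.350
Op 3: CLOSE 4-1: Q_total=20.88, C_total=7.00, V=2.98; Q4=5.96, Q1=14.91; dissipated=0.000
Op 4: CLOSE 2-3: Q_total=28.12, C_total=9.00, V=3.12; Q2=18.75, Q3=9.38; dissipated=0.141
Op 5: CLOSE 3-2: Q_total=28.12, C_total=9.00, V=3.12; Q3=9.38, Q2=18.75; dissipated=0.000
Total dissipated: 4.095 μJ

Answer: 4.10 μJ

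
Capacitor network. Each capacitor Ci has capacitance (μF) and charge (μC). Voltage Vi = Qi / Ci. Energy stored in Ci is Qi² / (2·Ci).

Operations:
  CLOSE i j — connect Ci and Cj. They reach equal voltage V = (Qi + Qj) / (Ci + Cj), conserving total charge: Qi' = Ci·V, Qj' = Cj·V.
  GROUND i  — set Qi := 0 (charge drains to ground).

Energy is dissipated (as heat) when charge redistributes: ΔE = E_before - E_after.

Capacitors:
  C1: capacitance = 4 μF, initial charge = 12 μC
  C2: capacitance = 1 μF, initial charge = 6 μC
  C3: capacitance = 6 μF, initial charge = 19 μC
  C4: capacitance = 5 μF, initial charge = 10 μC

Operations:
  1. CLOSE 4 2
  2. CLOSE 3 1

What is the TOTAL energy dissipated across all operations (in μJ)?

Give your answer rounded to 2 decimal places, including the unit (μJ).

Answer: 6.70 μJ

Derivation:
Initial: C1(4μF, Q=12μC, V=3.00V), C2(1μF, Q=6μC, V=6.00V), C3(6μF, Q=19μC, V=3.17V), C4(5μF, Q=10μC, V=2.00V)
Op 1: CLOSE 4-2: Q_total=16.00, C_total=6.00, V=2.67; Q4=13.33, Q2=2.67; dissipated=6.667
Op 2: CLOSE 3-1: Q_total=31.00, C_total=10.00, V=3.10; Q3=18.60, Q1=12.40; dissipated=0.033
Total dissipated: 6.700 μJ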